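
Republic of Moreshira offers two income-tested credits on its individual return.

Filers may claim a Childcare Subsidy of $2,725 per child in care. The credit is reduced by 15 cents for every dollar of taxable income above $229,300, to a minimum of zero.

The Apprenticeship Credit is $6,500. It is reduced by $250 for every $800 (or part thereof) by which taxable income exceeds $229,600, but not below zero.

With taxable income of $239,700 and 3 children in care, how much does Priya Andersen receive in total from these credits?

Childcare Subsidy: base = 3 × $2,725 = $8,175. 15% of the $10,400 excess over $229,300 is $1,560; credit = $8,175 − $1,560 = $6,615.
Apprenticeship Credit: income exceeds $229,600 by $10,100, which is 13 full-or-partial $800 increments; reduction = 13 × $250 = $3,250, leaving $3,250.
Total: $6,615 + $3,250 = $9,865.

$9,865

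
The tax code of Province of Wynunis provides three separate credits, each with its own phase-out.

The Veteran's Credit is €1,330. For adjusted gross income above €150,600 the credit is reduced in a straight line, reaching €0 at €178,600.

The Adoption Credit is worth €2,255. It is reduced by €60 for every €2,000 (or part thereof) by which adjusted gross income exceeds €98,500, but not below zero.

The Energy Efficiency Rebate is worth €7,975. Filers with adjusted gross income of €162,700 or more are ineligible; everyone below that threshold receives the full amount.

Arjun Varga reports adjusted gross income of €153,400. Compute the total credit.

Veteran's Credit: €153,400 is €2,800 into a €28,000 phase-out range, leaving 25,200/28,000 of the credit: €1,330 × 25,200/28,000 = €1,197.
Adoption Credit: income exceeds €98,500 by €54,900, which is 28 full-or-partial €2,000 increments; reduction = 28 × €60 = €1,680, leaving €575.
Energy Efficiency Rebate: €153,400 is below the €162,700 cutoff, so the full €7,975 applies.
Total: €1,197 + €575 + €7,975 = €9,747.

€9,747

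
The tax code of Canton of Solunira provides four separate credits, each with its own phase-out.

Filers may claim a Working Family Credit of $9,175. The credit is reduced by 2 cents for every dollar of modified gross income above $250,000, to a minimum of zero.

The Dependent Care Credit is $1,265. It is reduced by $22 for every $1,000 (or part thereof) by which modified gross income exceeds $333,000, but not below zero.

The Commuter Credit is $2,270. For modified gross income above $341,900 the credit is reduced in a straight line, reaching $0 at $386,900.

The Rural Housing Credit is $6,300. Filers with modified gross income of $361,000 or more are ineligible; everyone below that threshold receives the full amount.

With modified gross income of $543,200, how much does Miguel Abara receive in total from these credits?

$3,311

Working Family Credit: 2% of the $293,200 excess over $250,000 is $5,864; credit = $9,175 − $5,864 = $3,311.
Dependent Care Credit: income exceeds $333,000 by $210,200 → 211 increments × $22 = $4,642 ≥ base, so the credit is $0.
Commuter Credit: $543,200 is at or above $386,900, so the credit is $0.
Rural Housing Credit: $543,200 meets or exceeds the $361,000 cutoff, so the credit is $0.
Total: $3,311 + $0 + $0 + $0 = $3,311.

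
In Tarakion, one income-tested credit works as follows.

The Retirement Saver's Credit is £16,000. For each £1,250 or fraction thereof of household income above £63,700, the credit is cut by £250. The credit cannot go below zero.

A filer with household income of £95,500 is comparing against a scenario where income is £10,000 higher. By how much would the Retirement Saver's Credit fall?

At £95,500 — income exceeds £63,700 by £31,800, which is 26 full-or-partial £1,250 increments; reduction = 26 × £250 = £6,500, leaving £9,500.
At £105,500 — income exceeds £63,700 by £41,800, which is 34 full-or-partial £1,250 increments; reduction = 34 × £250 = £8,500, leaving £7,500.
Lost: £9,500 − £7,500 = £2,000.

£2,000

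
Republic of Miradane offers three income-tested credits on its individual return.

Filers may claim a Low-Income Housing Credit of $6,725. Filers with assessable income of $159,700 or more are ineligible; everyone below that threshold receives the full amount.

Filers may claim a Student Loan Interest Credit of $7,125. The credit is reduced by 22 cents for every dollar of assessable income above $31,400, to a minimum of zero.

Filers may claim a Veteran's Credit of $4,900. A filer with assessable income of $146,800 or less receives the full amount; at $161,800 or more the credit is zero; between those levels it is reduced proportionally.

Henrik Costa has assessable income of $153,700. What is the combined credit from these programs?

Low-Income Housing Credit: $153,700 is below the $159,700 cutoff, so the full $6,725 applies.
Student Loan Interest Credit: 22% of the $122,300 excess over $31,400 is $26,906 ≥ base, so the credit is $0.
Veteran's Credit: $153,700 is $6,900 into a $15,000 phase-out range, leaving 8,100/15,000 of the credit: $4,900 × 8,100/15,000 = $2,646.
Total: $6,725 + $0 + $2,646 = $9,371.

$9,371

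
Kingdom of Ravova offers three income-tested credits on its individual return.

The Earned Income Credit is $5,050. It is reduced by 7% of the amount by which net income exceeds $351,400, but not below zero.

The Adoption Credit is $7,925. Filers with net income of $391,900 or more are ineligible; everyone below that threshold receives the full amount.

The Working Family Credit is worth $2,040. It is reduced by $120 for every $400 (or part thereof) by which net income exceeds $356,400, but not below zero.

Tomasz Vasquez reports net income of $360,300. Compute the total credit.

$13,192

Earned Income Credit: 7% of the $8,900 excess over $351,400 is $623; credit = $5,050 − $623 = $4,427.
Adoption Credit: $360,300 is below the $391,900 cutoff, so the full $7,925 applies.
Working Family Credit: income exceeds $356,400 by $3,900, which is 10 full-or-partial $400 increments; reduction = 10 × $120 = $1,200, leaving $840.
Total: $4,427 + $7,925 + $840 = $13,192.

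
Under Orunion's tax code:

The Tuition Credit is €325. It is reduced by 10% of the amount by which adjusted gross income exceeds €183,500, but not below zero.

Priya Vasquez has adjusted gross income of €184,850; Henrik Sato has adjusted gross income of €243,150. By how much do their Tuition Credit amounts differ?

Priya (€184,850): Tuition Credit: 10% of the €1,350 excess over €183,500 is €135; credit = €325 − €135 = €190.
Henrik (€243,150): Tuition Credit: 10% of the €59,650 excess over €183,500 is €5,965 ≥ base, so the credit is €0.
Difference: |€190 − €0| = €190.

€190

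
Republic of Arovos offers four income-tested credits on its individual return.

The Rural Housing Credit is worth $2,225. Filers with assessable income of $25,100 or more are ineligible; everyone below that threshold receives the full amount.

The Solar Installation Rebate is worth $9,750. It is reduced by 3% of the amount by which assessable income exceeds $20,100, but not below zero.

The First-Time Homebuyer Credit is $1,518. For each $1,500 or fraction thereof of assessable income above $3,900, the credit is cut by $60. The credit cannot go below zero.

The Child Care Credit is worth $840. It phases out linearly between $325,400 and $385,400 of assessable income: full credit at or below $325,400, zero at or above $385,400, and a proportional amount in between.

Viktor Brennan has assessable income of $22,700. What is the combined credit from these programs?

Rural Housing Credit: $22,700 is below the $25,100 cutoff, so the full $2,225 applies.
Solar Installation Rebate: 3% of the $2,600 excess over $20,100 is $78; credit = $9,750 − $78 = $9,672.
First-Time Homebuyer Credit: income exceeds $3,900 by $18,800, which is 13 full-or-partial $1,500 increments; reduction = 13 × $60 = $780, leaving $738.
Child Care Credit: $22,700 is at or below the $325,400 threshold, so the full $840 applies.
Total: $2,225 + $9,672 + $738 + $840 = $13,475.

$13,475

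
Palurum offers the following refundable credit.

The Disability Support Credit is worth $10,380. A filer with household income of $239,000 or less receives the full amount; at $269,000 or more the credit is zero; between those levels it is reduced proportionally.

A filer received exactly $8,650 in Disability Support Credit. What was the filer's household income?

$8,650 is 8,650/10,380 of the full $10,380, so 1,730/10,380 of the $30,000 range has been used: income = $239,000 + $30,000 × 1,730/10,380 = $244,000.

$244,000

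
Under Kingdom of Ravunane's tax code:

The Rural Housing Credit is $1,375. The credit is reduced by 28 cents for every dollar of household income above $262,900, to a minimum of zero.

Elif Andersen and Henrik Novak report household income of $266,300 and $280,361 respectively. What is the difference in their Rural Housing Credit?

$423

Elif ($266,300): Rural Housing Credit: 28% of the $3,400 excess over $262,900 is $952; credit = $1,375 − $952 = $423.
Henrik ($280,361): Rural Housing Credit: 28% of the $17,461 excess over $262,900 is $4,889.08 ≥ base, so the credit is $0.
Difference: |$423 − $0| = $423.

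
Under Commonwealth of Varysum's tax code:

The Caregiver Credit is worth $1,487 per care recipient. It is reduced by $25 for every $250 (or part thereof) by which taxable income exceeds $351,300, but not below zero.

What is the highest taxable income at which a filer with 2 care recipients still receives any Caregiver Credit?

$380,800

Full credit = 2 × $1,487 = $2,974.
After 118 increments the reduction is 118 × $25 = $2,950, leaving $24; one more increment wipes it out. Increment 118 ends at excess 118 × $250 = $29,500, so the highest qualifying income is $351,300 + $29,500 = $380,800.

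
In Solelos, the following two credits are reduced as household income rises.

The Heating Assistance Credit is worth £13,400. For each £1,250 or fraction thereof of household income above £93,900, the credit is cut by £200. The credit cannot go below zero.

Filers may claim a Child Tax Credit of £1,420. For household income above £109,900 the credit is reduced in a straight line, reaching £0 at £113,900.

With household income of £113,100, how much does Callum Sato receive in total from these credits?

Heating Assistance Credit: income exceeds £93,900 by £19,200, which is 16 full-or-partial £1,250 increments; reduction = 16 × £200 = £3,200, leaving £10,200.
Child Tax Credit: £113,100 is £3,200 into a £4,000 phase-out range, leaving 800/4,000 of the credit: £1,420 × 800/4,000 = £284.
Total: £10,200 + £284 = £10,484.

£10,484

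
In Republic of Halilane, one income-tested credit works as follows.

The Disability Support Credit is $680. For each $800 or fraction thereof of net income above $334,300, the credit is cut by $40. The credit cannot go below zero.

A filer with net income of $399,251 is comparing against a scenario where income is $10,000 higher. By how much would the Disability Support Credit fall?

At $399,251 — income exceeds $334,300 by $64,951 → 82 increments × $40 = $3,280 ≥ base, so the credit is $0.
At $409,251 — income exceeds $334,300 by $74,951 → 94 increments × $40 = $3,760 ≥ base, so the credit is $0.
Lost: $0 − $0 = $0.

$0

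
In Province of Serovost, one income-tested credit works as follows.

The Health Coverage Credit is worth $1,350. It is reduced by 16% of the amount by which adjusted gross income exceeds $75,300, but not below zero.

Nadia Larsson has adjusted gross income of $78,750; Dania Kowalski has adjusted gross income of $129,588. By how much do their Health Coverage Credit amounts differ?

$798

Nadia ($78,750): Health Coverage Credit: 16% of the $3,450 excess over $75,300 is $552; credit = $1,350 − $552 = $798.
Dania ($129,588): Health Coverage Credit: 16% of the $54,288 excess over $75,300 is $8,686.08 ≥ base, so the credit is $0.
Difference: |$798 − $0| = $798.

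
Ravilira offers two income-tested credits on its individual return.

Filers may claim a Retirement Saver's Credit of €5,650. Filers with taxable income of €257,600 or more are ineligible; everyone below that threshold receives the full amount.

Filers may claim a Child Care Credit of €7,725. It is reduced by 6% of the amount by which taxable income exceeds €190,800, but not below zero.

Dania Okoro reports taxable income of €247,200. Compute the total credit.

€9,991

Retirement Saver's Credit: €247,200 is below the €257,600 cutoff, so the full €5,650 applies.
Child Care Credit: 6% of the €56,400 excess over €190,800 is €3,384; credit = €7,725 − €3,384 = €4,341.
Total: €5,650 + €4,341 = €9,991.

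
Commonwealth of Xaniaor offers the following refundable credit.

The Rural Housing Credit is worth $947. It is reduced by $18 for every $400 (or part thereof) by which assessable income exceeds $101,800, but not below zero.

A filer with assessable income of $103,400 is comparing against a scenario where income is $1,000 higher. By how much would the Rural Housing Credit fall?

$54

At $103,400 — income exceeds $101,800 by $1,600, which is 4 full-or-partial $400 increments; reduction = 4 × $18 = $72, leaving $875.
At $104,400 — income exceeds $101,800 by $2,600, which is 7 full-or-partial $400 increments; reduction = 7 × $18 = $126, leaving $821.
Lost: $875 − $821 = $54.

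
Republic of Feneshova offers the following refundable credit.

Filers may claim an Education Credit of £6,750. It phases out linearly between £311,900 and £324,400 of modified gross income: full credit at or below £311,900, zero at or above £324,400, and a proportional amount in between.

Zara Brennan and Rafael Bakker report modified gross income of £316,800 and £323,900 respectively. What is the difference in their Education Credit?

£3,834

Zara (£316,800): Education Credit: £316,800 is £4,900 into a £12,500 phase-out range, leaving 7,600/12,500 of the credit: £6,750 × 7,600/12,500 = £4,104.
Rafael (£323,900): Education Credit: £323,900 is £12,000 into a £12,500 phase-out range, leaving 500/12,500 of the credit: £6,750 × 500/12,500 = £270.
Difference: |£4,104 − £270| = £3,834.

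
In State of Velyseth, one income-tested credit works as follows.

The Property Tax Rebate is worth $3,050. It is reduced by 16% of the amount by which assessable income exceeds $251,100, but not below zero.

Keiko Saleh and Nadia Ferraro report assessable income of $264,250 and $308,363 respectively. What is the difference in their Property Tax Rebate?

Keiko ($264,250): Property Tax Rebate: 16% of the $13,150 excess over $251,100 is $2,104; credit = $3,050 − $2,104 = $946.
Nadia ($308,363): Property Tax Rebate: 16% of the $57,263 excess over $251,100 is $9,162.08 ≥ base, so the credit is $0.
Difference: |$946 − $0| = $946.

$946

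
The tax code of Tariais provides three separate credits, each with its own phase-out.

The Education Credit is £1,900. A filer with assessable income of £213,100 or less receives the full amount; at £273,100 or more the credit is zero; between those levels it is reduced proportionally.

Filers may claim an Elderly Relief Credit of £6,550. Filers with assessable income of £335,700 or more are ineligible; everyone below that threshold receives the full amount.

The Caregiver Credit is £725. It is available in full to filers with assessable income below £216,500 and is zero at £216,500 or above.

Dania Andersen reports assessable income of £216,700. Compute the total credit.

Education Credit: £216,700 is £3,600 into a £60,000 phase-out range, leaving 56,400/60,000 of the credit: £1,900 × 56,400/60,000 = £1,786.
Elderly Relief Credit: £216,700 is below the £335,700 cutoff, so the full £6,550 applies.
Caregiver Credit: £216,700 meets or exceeds the £216,500 cutoff, so the credit is £0.
Total: £1,786 + £6,550 + £0 = £8,336.

£8,336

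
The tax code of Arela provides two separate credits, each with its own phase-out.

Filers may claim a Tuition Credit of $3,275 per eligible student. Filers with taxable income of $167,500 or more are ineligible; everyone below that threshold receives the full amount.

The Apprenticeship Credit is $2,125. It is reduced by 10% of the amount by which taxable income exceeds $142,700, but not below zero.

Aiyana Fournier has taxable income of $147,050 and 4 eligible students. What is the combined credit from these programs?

Tuition Credit: base = 4 × $3,275 = $13,100. $147,050 is below the $167,500 cutoff, so the full $13,100 applies.
Apprenticeship Credit: 10% of the $4,350 excess over $142,700 is $435; credit = $2,125 − $435 = $1,690.
Total: $13,100 + $1,690 = $14,790.

$14,790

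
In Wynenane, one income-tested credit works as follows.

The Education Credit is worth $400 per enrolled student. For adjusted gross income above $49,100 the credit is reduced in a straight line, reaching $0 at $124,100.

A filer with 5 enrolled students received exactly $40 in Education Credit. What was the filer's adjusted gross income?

Full credit = 5 × $400 = $2,000.
$40 is 40/2,000 of the full $2,000, so 1,960/2,000 of the $75,000 range has been used: income = $49,100 + $75,000 × 1,960/2,000 = $122,600.

$122,600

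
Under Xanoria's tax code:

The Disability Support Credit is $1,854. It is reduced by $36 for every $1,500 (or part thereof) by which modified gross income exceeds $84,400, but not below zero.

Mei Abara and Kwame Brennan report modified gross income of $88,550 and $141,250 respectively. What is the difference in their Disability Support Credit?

Mei ($88,550): Disability Support Credit: income exceeds $84,400 by $4,150, which is 3 full-or-partial $1,500 increments; reduction = 3 × $36 = $108, leaving $1,746.
Kwame ($141,250): Disability Support Credit: income exceeds $84,400 by $56,850, which is 38 full-or-partial $1,500 increments; reduction = 38 × $36 = $1,368, leaving $486.
Difference: |$1,746 − $486| = $1,260.

$1,260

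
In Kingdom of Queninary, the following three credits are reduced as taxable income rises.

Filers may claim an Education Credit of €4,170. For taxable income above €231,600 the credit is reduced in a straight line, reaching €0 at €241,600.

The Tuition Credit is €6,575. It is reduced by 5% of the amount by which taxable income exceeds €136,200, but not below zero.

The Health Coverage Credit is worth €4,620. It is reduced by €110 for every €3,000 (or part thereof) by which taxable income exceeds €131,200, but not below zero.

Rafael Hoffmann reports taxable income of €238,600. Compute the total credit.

Education Credit: €238,600 is €7,000 into a €10,000 phase-out range, leaving 3,000/10,000 of the credit: €4,170 × 3,000/10,000 = €1,251.
Tuition Credit: 5% of the €102,400 excess over €136,200 is €5,120; credit = €6,575 − €5,120 = €1,455.
Health Coverage Credit: income exceeds €131,200 by €107,400, which is 36 full-or-partial €3,000 increments; reduction = 36 × €110 = €3,960, leaving €660.
Total: €1,251 + €1,455 + €660 = €3,366.

€3,366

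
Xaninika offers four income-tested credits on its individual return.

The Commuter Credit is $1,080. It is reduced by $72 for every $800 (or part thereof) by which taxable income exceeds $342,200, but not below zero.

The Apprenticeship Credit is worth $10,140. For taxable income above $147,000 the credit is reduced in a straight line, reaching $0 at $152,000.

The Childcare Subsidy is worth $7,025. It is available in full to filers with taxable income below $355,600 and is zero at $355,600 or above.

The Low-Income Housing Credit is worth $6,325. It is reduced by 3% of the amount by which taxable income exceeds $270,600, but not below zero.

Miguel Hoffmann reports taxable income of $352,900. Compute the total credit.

$10,953

Commuter Credit: income exceeds $342,200 by $10,700, which is 14 full-or-partial $800 increments; reduction = 14 × $72 = $1,008, leaving $72.
Apprenticeship Credit: $352,900 is at or above $152,000, so the credit is $0.
Childcare Subsidy: $352,900 is below the $355,600 cutoff, so the full $7,025 applies.
Low-Income Housing Credit: 3% of the $82,300 excess over $270,600 is $2,469; credit = $6,325 − $2,469 = $3,856.
Total: $72 + $0 + $7,025 + $3,856 = $10,953.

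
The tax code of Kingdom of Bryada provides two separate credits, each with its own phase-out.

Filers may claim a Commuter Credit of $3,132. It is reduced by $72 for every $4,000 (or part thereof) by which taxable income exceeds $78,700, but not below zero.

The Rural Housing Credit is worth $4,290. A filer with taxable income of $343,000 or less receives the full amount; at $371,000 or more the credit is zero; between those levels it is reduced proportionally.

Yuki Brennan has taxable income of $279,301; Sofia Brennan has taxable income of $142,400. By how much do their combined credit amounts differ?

$1,980

Yuki ($279,301): Commuter Credit: income exceeds $78,700 by $200,601 → 51 increments × $72 = $3,672 ≥ base, so the credit is $0. Rural Housing Credit: $279,301 is at or below the $343,000 threshold, so the full $4,290 applies. total $0 + $4,290 = $4,290
Sofia ($142,400): Commuter Credit: income exceeds $78,700 by $63,700, which is 16 full-or-partial $4,000 increments; reduction = 16 × $72 = $1,152, leaving $1,980. Rural Housing Credit: $142,400 is at or below the $343,000 threshold, so the full $4,290 applies. total $1,980 + $4,290 = $6,270
Difference: |$4,290 − $6,270| = $1,980.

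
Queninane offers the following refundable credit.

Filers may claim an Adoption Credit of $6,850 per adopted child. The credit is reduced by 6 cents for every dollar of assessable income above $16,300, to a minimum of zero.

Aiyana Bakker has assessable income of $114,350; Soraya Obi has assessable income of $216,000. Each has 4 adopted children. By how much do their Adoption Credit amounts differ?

$6,099

Aiyana ($114,350): Adoption Credit: base = 4 × $6,850 = $27,400. 6% of the $98,050 excess over $16,300 is $5,883; credit = $27,400 − $5,883 = $21,517.
Soraya ($216,000): Adoption Credit: base = 4 × $6,850 = $27,400. 6% of the $199,700 excess over $16,300 is $11,982; credit = $27,400 − $11,982 = $15,418.
Difference: |$21,517 − $15,418| = $6,099.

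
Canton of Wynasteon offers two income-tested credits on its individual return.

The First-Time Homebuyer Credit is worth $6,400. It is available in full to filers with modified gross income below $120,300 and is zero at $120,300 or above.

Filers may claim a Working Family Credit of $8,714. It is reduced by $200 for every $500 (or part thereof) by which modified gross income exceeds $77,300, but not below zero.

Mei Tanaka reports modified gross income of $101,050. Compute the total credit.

First-Time Homebuyer Credit: $101,050 is below the $120,300 cutoff, so the full $6,400 applies.
Working Family Credit: income exceeds $77,300 by $23,750 → 48 increments × $200 = $9,600 ≥ base, so the credit is $0.
Total: $6,400 + $0 = $6,400.

$6,400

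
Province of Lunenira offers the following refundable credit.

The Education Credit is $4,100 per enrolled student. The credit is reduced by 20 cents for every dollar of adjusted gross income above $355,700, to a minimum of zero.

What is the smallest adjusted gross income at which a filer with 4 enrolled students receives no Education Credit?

$437,700

Full credit = 4 × $4,100 = $16,400.
The credit falls by 20% of each dollar above $355,700, so it reaches zero when the excess is $16,400 / 20% = $82,000: income = $355,700 + $82,000 = $437,700.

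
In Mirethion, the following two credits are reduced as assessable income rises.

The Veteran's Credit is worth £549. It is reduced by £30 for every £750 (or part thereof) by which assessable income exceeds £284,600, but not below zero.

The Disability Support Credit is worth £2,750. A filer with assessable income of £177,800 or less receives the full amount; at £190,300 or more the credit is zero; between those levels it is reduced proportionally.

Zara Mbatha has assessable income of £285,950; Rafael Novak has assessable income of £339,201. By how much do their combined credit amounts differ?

£489

Zara (£285,950): Veteran's Credit: income exceeds £284,600 by £1,350, which is 2 full-or-partial £750 increments; reduction = 2 × £30 = £60, leaving £489. Disability Support Credit: £285,950 is at or above £190,300, so the credit is £0. total £489 + £0 = £489
Rafael (£339,201): Veteran's Credit: income exceeds £284,600 by £54,601 → 73 increments × £30 = £2,190 ≥ base, so the credit is £0. Disability Support Credit: £339,201 is at or above £190,300, so the credit is £0. total £0 + £0 = £0
Difference: |£489 − £0| = £489.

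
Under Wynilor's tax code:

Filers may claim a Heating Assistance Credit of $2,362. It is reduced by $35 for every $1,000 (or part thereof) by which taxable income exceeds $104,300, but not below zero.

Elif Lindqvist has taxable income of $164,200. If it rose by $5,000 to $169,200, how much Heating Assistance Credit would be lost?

$175

At $164,200 — income exceeds $104,300 by $59,900, which is 60 full-or-partial $1,000 increments; reduction = 60 × $35 = $2,100, leaving $262.
At $169,200 — income exceeds $104,300 by $64,900, which is 65 full-or-partial $1,000 increments; reduction = 65 × $35 = $2,275, leaving $87.
Lost: $262 − $87 = $175.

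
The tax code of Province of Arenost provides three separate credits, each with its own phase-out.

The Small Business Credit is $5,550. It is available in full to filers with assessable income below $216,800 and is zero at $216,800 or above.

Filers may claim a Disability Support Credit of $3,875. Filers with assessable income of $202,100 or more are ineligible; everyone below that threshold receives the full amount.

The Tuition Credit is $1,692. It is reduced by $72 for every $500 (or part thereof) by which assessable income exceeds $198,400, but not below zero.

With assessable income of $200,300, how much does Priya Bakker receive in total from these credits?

Small Business Credit: $200,300 is below the $216,800 cutoff, so the full $5,550 applies.
Disability Support Credit: $200,300 is below the $202,100 cutoff, so the full $3,875 applies.
Tuition Credit: income exceeds $198,400 by $1,900, which is 4 full-or-partial $500 increments; reduction = 4 × $72 = $288, leaving $1,404.
Total: $5,550 + $3,875 + $1,404 = $10,829.

$10,829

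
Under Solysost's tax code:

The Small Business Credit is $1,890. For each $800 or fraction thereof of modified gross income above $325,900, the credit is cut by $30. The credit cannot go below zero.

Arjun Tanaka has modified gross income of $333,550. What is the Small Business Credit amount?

Small Business Credit: income exceeds $325,900 by $7,650, which is 10 full-or-partial $800 increments; reduction = 10 × $30 = $300, leaving $1,590.

$1,590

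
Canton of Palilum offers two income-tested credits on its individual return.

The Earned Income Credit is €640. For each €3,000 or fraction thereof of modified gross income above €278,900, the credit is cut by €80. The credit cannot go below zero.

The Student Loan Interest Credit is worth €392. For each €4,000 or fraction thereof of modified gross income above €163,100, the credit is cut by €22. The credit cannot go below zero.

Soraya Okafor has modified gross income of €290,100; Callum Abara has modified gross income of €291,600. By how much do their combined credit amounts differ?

€80

Soraya (€290,100): Earned Income Credit: income exceeds €278,900 by €11,200, which is 4 full-or-partial €3,000 increments; reduction = 4 × €80 = €320, leaving €320. Student Loan Interest Credit: income exceeds €163,100 by €127,000 → 32 increments × €22 = €704 ≥ base, so the credit is €0. total €320 + €0 = €320
Callum (€291,600): Earned Income Credit: income exceeds €278,900 by €12,700, which is 5 full-or-partial €3,000 increments; reduction = 5 × €80 = €400, leaving €240. Student Loan Interest Credit: income exceeds €163,100 by €128,500 → 33 increments × €22 = €726 ≥ base, so the credit is €0. total €240 + €0 = €240
Difference: |€320 − €240| = €80.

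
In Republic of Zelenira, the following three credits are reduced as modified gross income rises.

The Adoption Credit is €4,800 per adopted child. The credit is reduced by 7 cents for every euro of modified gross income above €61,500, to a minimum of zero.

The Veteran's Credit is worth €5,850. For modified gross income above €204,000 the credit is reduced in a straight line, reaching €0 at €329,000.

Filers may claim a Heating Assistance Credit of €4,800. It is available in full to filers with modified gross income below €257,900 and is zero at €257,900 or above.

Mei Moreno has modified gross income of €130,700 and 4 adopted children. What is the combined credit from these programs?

Adoption Credit: base = 4 × €4,800 = €19,200. 7% of the €69,200 excess over €61,500 is €4,844; credit = €19,200 − €4,844 = €14,356.
Veteran's Credit: €130,700 is at or below the €204,000 threshold, so the full €5,850 applies.
Heating Assistance Credit: €130,700 is below the €257,900 cutoff, so the full €4,800 applies.
Total: €14,356 + €5,850 + €4,800 = €25,006.

€25,006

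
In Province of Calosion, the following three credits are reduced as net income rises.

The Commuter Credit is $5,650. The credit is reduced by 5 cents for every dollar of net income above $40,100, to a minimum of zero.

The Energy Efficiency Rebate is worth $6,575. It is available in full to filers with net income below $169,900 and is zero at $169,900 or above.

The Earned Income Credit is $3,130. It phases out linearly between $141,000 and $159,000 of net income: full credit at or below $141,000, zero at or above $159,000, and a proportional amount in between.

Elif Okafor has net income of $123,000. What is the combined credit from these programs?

$11,210

Commuter Credit: 5% of the $82,900 excess over $40,100 is $4,145; credit = $5,650 − $4,145 = $1,505.
Energy Efficiency Rebate: $123,000 is below the $169,900 cutoff, so the full $6,575 applies.
Earned Income Credit: $123,000 is at or below the $141,000 threshold, so the full $3,130 applies.
Total: $1,505 + $6,575 + $3,130 = $11,210.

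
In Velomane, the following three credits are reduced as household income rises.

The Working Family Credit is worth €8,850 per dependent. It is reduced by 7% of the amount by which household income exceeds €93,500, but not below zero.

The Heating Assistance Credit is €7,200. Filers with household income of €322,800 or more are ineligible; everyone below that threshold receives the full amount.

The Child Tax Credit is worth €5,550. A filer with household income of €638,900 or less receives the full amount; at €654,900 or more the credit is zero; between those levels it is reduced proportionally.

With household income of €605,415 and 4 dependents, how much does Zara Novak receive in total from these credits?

Working Family Credit: base = 4 × €8,850 = €35,400. 7% of the €511,915 excess over €93,500 is €35,834.05 ≥ base, so the credit is €0.
Heating Assistance Credit: €605,415 meets or exceeds the €322,800 cutoff, so the credit is €0.
Child Tax Credit: €605,415 is at or below the €638,900 threshold, so the full €5,550 applies.
Total: €0 + €0 + €5,550 = €5,550.

€5,550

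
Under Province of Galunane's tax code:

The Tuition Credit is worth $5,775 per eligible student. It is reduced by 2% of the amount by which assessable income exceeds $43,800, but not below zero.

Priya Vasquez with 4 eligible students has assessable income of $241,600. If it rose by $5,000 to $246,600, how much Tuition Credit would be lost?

$100

At $241,600 — base = 4 × $5,775 = $23,100. 2% of the $197,800 excess over $43,800 is $3,956; credit = $23,100 − $3,956 = $19,144.
At $246,600 — base = 4 × $5,775 = $23,100. 2% of the $202,800 excess over $43,800 is $4,056; credit = $23,100 − $4,056 = $19,044.
Lost: $19,144 − $19,044 = $100.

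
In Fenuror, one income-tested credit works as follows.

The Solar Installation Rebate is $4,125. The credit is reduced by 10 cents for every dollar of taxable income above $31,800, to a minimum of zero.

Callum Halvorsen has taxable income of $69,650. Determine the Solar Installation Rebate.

Solar Installation Rebate: 10% of the $37,850 excess over $31,800 is $3,785; credit = $4,125 − $3,785 = $340.

$340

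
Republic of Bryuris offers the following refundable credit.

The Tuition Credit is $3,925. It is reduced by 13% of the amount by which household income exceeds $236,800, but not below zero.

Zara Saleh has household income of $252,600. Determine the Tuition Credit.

Tuition Credit: 13% of the $15,800 excess over $236,800 is $2,054; credit = $3,925 − $2,054 = $1,871.

$1,871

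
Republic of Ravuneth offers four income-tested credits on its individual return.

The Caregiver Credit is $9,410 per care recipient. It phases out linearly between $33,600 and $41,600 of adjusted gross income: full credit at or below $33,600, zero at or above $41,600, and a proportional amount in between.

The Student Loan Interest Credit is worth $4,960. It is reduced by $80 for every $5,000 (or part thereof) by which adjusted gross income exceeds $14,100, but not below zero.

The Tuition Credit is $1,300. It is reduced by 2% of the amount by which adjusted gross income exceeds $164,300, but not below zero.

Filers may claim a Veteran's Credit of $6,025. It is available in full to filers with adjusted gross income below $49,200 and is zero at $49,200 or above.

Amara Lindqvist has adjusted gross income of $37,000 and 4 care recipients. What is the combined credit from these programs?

$33,528

Caregiver Credit: base = 4 × $9,410 = $37,640. $37,000 is $3,400 into a $8,000 phase-out range, leaving 4,600/8,000 of the credit: $37,640 × 4,600/8,000 = $21,643.
Student Loan Interest Credit: income exceeds $14,100 by $22,900, which is 5 full-or-partial $5,000 increments; reduction = 5 × $80 = $400, leaving $4,560.
Tuition Credit: $37,000 is at or below the $164,300 threshold, so the full $1,300 applies.
Veteran's Credit: $37,000 is below the $49,200 cutoff, so the full $6,025 applies.
Total: $21,643 + $4,560 + $1,300 + $6,025 = $33,528.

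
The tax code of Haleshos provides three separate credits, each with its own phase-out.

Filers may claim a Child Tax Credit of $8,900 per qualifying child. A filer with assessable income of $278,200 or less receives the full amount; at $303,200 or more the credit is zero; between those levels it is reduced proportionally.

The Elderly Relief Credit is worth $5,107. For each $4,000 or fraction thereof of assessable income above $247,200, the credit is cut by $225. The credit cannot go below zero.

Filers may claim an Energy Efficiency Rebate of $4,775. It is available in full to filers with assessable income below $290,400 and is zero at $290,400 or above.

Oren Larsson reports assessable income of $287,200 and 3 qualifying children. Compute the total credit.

Child Tax Credit: base = 3 × $8,900 = $26,700. $287,200 is $9,000 into a $25,000 phase-out range, leaving 16,000/25,000 of the credit: $26,700 × 16,000/25,000 = $17,088.
Elderly Relief Credit: income exceeds $247,200 by $40,000, which is 10 full-or-partial $4,000 increments; reduction = 10 × $225 = $2,250, leaving $2,857.
Energy Efficiency Rebate: $287,200 is below the $290,400 cutoff, so the full $4,775 applies.
Total: $17,088 + $2,857 + $4,775 = $24,720.

$24,720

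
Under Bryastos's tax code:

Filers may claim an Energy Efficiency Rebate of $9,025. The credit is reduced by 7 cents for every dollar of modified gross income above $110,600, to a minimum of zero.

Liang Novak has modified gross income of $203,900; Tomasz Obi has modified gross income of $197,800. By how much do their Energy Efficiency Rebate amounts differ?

Liang ($203,900): Energy Efficiency Rebate: 7% of the $93,300 excess over $110,600 is $6,531; credit = $9,025 − $6,531 = $2,494.
Tomasz ($197,800): Energy Efficiency Rebate: 7% of the $87,200 excess over $110,600 is $6,104; credit = $9,025 − $6,104 = $2,921.
Difference: |$2,494 − $2,921| = $427.

$427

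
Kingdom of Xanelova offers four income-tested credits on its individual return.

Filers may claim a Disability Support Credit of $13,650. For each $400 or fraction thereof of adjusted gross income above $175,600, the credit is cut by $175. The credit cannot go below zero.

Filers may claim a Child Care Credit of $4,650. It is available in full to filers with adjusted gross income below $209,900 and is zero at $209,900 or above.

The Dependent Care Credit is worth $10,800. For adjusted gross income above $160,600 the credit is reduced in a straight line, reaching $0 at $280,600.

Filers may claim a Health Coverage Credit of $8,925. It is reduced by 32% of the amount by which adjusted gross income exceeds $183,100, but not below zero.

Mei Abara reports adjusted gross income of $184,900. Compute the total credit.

Disability Support Credit: income exceeds $175,600 by $9,300, which is 24 full-or-partial $400 increments; reduction = 24 × $175 = $4,200, leaving $9,450.
Child Care Credit: $184,900 is below the $209,900 cutoff, so the full $4,650 applies.
Dependent Care Credit: $184,900 is $24,300 into a $120,000 phase-out range, leaving 95,700/120,000 of the credit: $10,800 × 95,700/120,000 = $8,613.
Health Coverage Credit: 32% of the $1,800 excess over $183,100 is $576; credit = $8,925 − $576 = $8,349.
Total: $9,450 + $4,650 + $8,613 + $8,349 = $31,062.

$31,062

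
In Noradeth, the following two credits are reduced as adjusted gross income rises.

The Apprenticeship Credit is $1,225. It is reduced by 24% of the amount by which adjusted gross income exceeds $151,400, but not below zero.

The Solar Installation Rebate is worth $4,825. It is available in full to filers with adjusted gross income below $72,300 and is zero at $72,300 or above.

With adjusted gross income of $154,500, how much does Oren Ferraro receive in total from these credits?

$481

Apprenticeship Credit: 24% of the $3,100 excess over $151,400 is $744; credit = $1,225 − $744 = $481.
Solar Installation Rebate: $154,500 meets or exceeds the $72,300 cutoff, so the credit is $0.
Total: $481 + $0 = $481.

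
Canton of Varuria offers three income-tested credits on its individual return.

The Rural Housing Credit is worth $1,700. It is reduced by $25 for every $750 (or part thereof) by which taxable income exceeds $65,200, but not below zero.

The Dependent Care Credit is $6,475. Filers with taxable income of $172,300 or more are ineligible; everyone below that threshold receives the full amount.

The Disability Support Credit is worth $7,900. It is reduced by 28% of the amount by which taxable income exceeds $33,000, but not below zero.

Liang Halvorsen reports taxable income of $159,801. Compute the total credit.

Rural Housing Credit: income exceeds $65,200 by $94,601 → 127 increments × $25 = $3,175 ≥ base, so the credit is $0.
Dependent Care Credit: $159,801 is below the $172,300 cutoff, so the full $6,475 applies.
Disability Support Credit: 28% of the $126,801 excess over $33,000 is $35,504.28 ≥ base, so the credit is $0.
Total: $0 + $6,475 + $0 = $6,475.

$6,475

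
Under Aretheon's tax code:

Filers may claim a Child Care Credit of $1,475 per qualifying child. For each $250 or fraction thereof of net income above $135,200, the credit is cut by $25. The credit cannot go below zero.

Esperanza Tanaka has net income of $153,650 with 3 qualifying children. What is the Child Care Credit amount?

Child Care Credit: base = 3 × $1,475 = $4,425. income exceeds $135,200 by $18,450, which is 74 full-or-partial $250 increments; reduction = 74 × $25 = $1,850, leaving $2,575.

$2,575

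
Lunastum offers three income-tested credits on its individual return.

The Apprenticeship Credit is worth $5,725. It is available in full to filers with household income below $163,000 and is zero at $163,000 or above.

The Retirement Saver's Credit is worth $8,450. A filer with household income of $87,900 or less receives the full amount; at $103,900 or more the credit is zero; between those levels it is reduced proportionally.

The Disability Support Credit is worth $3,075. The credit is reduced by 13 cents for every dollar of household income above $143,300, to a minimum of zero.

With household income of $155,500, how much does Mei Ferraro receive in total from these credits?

$7,214

Apprenticeship Credit: $155,500 is below the $163,000 cutoff, so the full $5,725 applies.
Retirement Saver's Credit: $155,500 is at or above $103,900, so the credit is $0.
Disability Support Credit: 13% of the $12,200 excess over $143,300 is $1,586; credit = $3,075 − $1,586 = $1,489.
Total: $5,725 + $0 + $1,489 = $7,214.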